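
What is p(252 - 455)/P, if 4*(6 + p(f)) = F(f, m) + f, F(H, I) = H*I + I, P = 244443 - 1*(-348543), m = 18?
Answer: -3863/2371944 ≈ -0.0016286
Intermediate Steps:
P = 592986 (P = 244443 + 348543 = 592986)
F(H, I) = I + H*I
p(f) = -3/2 + 19*f/4 (p(f) = -6 + (18*(1 + f) + f)/4 = -6 + ((18 + 18*f) + f)/4 = -6 + (18 + 19*f)/4 = -6 + (9/2 + 19*f/4) = -3/2 + 19*f/4)
p(252 - 455)/P = (-3/2 + 19*(252 - 455)/4)/592986 = (-3/2 + (19/4)*(-203))*(1/592986) = (-3/2 - 3857/4)*(1/592986) = -3863/4*1/592986 = -3863/2371944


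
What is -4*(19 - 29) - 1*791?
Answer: -751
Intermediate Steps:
-4*(19 - 29) - 1*791 = -4*(-10) - 791 = 40 - 791 = -751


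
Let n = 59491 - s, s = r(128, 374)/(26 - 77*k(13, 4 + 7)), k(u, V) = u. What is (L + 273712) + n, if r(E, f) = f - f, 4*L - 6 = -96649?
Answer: 1236169/4 ≈ 3.0904e+5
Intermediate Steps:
L = -96643/4 (L = 3/2 + (1/4)*(-96649) = 3/2 - 96649/4 = -96643/4 ≈ -24161.)
r(E, f) = 0
s = 0 (s = 0/(26 - 77*13) = 0/(26 - 1001) = 0/(-975) = 0*(-1/975) = 0)
n = 59491 (n = 59491 - 1*0 = 59491 + 0 = 59491)
(L + 273712) + n = (-96643/4 + 273712) + 59491 = 998205/4 + 59491 = 1236169/4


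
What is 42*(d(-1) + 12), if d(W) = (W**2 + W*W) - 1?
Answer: 546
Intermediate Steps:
d(W) = -1 + 2*W**2 (d(W) = (W**2 + W**2) - 1 = 2*W**2 - 1 = -1 + 2*W**2)
42*(d(-1) + 12) = 42*((-1 + 2*(-1)**2) + 12) = 42*((-1 + 2*1) + 12) = 42*((-1 + 2) + 12) = 42*(1 + 12) = 42*13 = 546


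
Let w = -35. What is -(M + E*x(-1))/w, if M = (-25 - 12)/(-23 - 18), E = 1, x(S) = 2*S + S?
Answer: -86/1435 ≈ -0.059930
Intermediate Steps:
x(S) = 3*S
M = 37/41 (M = -37/(-41) = -37*(-1/41) = 37/41 ≈ 0.90244)
-(M + E*x(-1))/w = -(37/41 + 1*(3*(-1)))/(-35) = -(-1)*(37/41 + 1*(-3))/35 = -(-1)*(37/41 - 3)/35 = -(-1)*(-86)/(35*41) = -1*86/1435 = -86/1435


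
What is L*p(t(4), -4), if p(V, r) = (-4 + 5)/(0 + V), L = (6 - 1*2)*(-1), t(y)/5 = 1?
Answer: -4/5 ≈ -0.80000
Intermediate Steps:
t(y) = 5 (t(y) = 5*1 = 5)
L = -4 (L = (6 - 2)*(-1) = 4*(-1) = -4)
p(V, r) = 1/V
L*p(t(4), -4) = -4/5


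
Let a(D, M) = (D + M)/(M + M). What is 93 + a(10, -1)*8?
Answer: 57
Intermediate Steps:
a(D, M) = (D + M)/(2*M) (a(D, M) = (D + M)/((2*M)) = (D + M)*(1/(2*M)) = (D + M)/(2*M))
93 + a(10, -1)*8 = 93 + ((1/2)*(10 - 1)/(-1))*8 = 93 + ((1/2)*(-1)*9)*8 = 93 - 9/2*8 = 93 - 36 = 57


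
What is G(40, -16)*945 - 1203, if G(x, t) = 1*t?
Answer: -16323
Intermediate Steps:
G(x, t) = t
G(40, -16)*945 - 1203 = -16*945 - 1203 = -15120 - 1203 = -16323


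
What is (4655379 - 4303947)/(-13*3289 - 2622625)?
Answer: -175716/1332691 ≈ -0.13185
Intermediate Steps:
(4655379 - 4303947)/(-13*3289 - 2622625) = 351432/(-42757 - 2622625) = 351432/(-2665382) = 351432*(-1/2665382) = -175716/1332691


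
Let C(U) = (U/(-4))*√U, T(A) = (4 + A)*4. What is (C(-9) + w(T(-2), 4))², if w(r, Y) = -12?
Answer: 1575/16 - 162*I ≈ 98.438 - 162.0*I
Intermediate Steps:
T(A) = 16 + 4*A
C(U) = -U^(3/2)/4 (C(U) = (U*(-¼))*√U = (-U/4)*√U = -U^(3/2)/4)
(C(-9) + w(T(-2), 4))² = (-(-27)*I/4 - 12)² = (27*I/4 - 12)² = (-12 + 27*I/4)²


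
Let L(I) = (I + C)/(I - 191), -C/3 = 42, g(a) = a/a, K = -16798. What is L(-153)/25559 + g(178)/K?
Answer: -2052827/73846494104 ≈ -2.7799e-5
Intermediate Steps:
g(a) = 1
C = -126 (C = -3*42 = -126)
L(I) = (-126 + I)/(-191 + I) (L(I) = (I - 126)/(I - 191) = (-126 + I)/(-191 + I))
L(-153)/25559 + g(178)/K = ((-126 - 153)/(-191 - 153))/25559 + 1/(-16798) = (-279/(-344))*(1/25559) + 1*(-1/16798) = -1/344*(-279)*(1/25559) - 1/16798 = (279/344)*(1/25559) - 1/16798 = 279/8792296 - 1/16798 = -2052827/73846494104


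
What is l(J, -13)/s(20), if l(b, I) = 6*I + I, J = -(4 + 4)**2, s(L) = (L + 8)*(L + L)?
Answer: -13/160 ≈ -0.081250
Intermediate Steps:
s(L) = 2*L*(8 + L) (s(L) = (8 + L)*(2*L) = 2*L*(8 + L))
J = -64 (J = -1*8**2 = -1*64 = -64)
l(b, I) = 7*I
l(J, -13)/s(20) = (7*(-13))/((2*20*(8 + 20))) = -91/(2*20*28) = -91/1120 = -91*1/1120 = -13/160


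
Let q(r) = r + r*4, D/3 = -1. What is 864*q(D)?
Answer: -12960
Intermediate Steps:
D = -3 (D = 3*(-1) = -3)
q(r) = 5*r (q(r) = r + 4*r = 5*r)
864*q(D) = 864*(5*(-3)) = 864*(-15) = -12960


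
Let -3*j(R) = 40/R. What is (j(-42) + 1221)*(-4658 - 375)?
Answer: -55322017/9 ≈ -6.1469e+6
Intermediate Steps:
j(R) = -40/(3*R)
(j(-42) + 1221)*(-4658 - 375) = (-40/3/(-42) + 1221)*(-4658 - 375) = (-40/3*(-1/42) + 1221)*(-5033) = (20/63 + 1221)*(-5033) = (76943/63)*(-5033) = -55322017/9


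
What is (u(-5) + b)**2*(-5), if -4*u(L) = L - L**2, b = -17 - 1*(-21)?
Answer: -2645/4 ≈ -661.25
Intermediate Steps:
b = 4 (b = -17 + 21 = 4)
u(L) = -L/4 + L**2/4 (u(L) = -(L - L**2)/4 = -L/4 + L**2/4)
(u(-5) + b)**2*(-5) = ((1/4)*(-5)*(-1 - 5) + 4)**2*(-5) = ((1/4)*(-5)*(-6) + 4)**2*(-5) = (15/2 + 4)**2*(-5) = (23/2)**2*(-5) = (529/4)*(-5) = -2645/4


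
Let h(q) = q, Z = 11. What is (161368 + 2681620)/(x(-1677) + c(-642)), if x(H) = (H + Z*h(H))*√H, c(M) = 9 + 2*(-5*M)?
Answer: 6092523284/226395012531 + 6356921168*I*√1677/75465004177 ≈ 0.026911 + 3.4496*I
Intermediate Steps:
c(M) = 9 - 10*M
x(H) = 12*H^(3/2) (x(H) = (H + 11*H)*√H = (12*H)*√H = 12*H^(3/2))
(161368 + 2681620)/(x(-1677) + c(-642)) = (161368 + 2681620)/(12*(-1677)^(3/2) + (9 - 10*(-642))) = 2842988/(12*(-1677*I*√1677) + (9 + 6420)) = 2842988/(-20124*I*√1677 + 6429) = 2842988/(6429 - 20124*I*√1677)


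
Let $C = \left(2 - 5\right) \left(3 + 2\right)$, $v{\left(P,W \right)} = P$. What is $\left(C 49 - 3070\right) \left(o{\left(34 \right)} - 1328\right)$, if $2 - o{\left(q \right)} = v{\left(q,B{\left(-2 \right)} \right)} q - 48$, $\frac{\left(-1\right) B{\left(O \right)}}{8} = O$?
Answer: $9261370$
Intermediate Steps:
$B{\left(O \right)} = - 8 O$
$C = -15$ ($C = \left(-3\right) 5 = -15$)
$o{\left(q \right)} = 50 - q^{2}$ ($o{\left(q \right)} = 2 - \left(q q - 48\right) = 2 - \left(q^{2} - 48\right) = 2 - \left(-48 + q^{2}\right) = 50 - q^{2}$)
$\left(C 49 - 3070\right) \left(o{\left(34 \right)} - 1328\right) = \left(\left(-15\right) 49 - 3070\right) \left(\left(50 - 34^{2}\right) - 1328\right) = \left(-735 - 3070\right) \left(\left(50 - 1156\right) - 1328\right) = - 3805 \left(-1106 - 1328\right) = \left(-3805\right) \left(-2434\right) = 9261370$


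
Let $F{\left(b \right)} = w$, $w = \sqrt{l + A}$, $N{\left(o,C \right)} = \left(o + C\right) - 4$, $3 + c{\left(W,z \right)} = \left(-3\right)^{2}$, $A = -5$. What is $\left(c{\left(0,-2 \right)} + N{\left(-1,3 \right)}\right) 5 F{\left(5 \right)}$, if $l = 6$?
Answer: $20$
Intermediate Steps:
$c{\left(W,z \right)} = 6$ ($c{\left(W,z \right)} = -3 + \left(-3\right)^{2} = -3 + 9 = 6$)
$N{\left(o,C \right)} = -4 + C + o$ ($N{\left(o,C \right)} = \left(C + o\right) - 4 = -4 + C + o$)
$w = 1$ ($w = \sqrt{6 - 5} = \sqrt{1} = 1$)
$F{\left(b \right)} = 1$
$\left(c{\left(0,-2 \right)} + N{\left(-1,3 \right)}\right) 5 F{\left(5 \right)} = \left(6 - 2\right) 5 \cdot 1 = 4 \cdot 5 \cdot 1 = 20 \cdot 1 = 20$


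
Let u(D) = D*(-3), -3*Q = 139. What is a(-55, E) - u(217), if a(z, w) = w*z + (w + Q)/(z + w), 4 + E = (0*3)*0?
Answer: 154318/177 ≈ 871.85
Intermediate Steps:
Q = -139/3 (Q = -1/3*139 = -139/3 ≈ -46.333)
u(D) = -3*D
E = -4 (E = -4 + (0*3)*0 = -4 + 0*0 = -4 + 0 = -4)
a(z, w) = w*z + (-139/3 + w)/(w + z) (a(z, w) = w*z + (w - 139/3)/(z + w) = w*z + (-139/3 + w)/(w + z))
a(-55, E) - u(217) = (-139/3 - 4 - 4*(-55)**2 - 55*(-4)**2)/(-4 - 55) - (-3)*217 = (-139/3 - 4 - 4*3025 - 55*16)/(-59) - 1*(-651) = -(-139/3 - 4 - 12100 - 880)/59 + 651 = -1/59*(-39091/3) + 651 = 39091/177 + 651 = 154318/177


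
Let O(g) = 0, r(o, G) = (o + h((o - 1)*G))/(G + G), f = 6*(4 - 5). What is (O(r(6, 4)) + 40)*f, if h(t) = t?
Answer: -240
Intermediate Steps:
f = -6 (f = 6*(-1) = -6)
r(o, G) = (o + G*(-1 + o))/(2*G) (r(o, G) = (o + (o - 1)*G)/(G + G) = (o + (-1 + o)*G)/((2*G)) = (o + G*(-1 + o))*(1/(2*G)) = (o + G*(-1 + o))/(2*G))
(O(r(6, 4)) + 40)*f = (0 + 40)*(-6) = 40*(-6) = -240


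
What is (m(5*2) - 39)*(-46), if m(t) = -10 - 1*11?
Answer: 2760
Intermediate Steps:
m(t) = -21 (m(t) = -10 - 11 = -21)
(m(5*2) - 39)*(-46) = (-21 - 39)*(-46) = -60*(-46) = 2760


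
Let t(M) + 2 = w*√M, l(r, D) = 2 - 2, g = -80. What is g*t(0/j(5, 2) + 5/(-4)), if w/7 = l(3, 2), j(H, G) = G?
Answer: 160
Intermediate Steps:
l(r, D) = 0
w = 0 (w = 7*0 = 0)
t(M) = -2 (t(M) = -2 + 0*√M = -2 + 0 = -2)
g*t(0/j(5, 2) + 5/(-4)) = -80*(-2) = 160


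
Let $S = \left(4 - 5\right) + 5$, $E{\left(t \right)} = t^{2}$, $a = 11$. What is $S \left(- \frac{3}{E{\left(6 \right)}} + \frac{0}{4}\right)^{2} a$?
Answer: $\frac{11}{36} \approx 0.30556$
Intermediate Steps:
$S = 4$ ($S = -1 + 5 = 4$)
$S \left(- \frac{3}{E{\left(6 \right)}} + \frac{0}{4}\right)^{2} a = 4 \left(- \frac{3}{6^{2}} + \frac{0}{4}\right)^{2} \cdot 11 = 4 \left(- \frac{3}{36} + 0 \cdot \frac{1}{4}\right)^{2} \cdot 11 = 4 \left(\left(-3\right) \frac{1}{36} + 0\right)^{2} \cdot 11 = 4 \left(- \frac{1}{12} + 0\right)^{2} \cdot 11 = 4 \left(- \frac{1}{12}\right)^{2} \cdot 11 = 4 \cdot \frac{1}{144} \cdot 11 = \frac{1}{36} \cdot 11 = \frac{11}{36}$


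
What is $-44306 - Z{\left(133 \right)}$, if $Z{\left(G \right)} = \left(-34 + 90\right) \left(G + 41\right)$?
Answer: $-54050$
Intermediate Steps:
$Z{\left(G \right)} = 2296 + 56 G$ ($Z{\left(G \right)} = 56 \left(41 + G\right) = 2296 + 56 G$)
$-44306 - Z{\left(133 \right)} = -44306 - \left(2296 + 56 \cdot 133\right) = -44306 - \left(2296 + 7448\right) = -44306 - 9744 = -54050$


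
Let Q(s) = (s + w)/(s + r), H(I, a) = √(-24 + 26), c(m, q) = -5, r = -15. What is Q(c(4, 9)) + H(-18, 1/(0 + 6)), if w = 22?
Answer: -17/20 + √2 ≈ 0.56421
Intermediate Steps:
H(I, a) = √2
Q(s) = (22 + s)/(-15 + s) (Q(s) = (s + 22)/(s - 15) = (22 + s)/(-15 + s))
Q(c(4, 9)) + H(-18, 1/(0 + 6)) = (22 - 5)/(-15 - 5) + √2 = 17/(-20) + √2 = -1/20*17 + √2 = -17/20 + √2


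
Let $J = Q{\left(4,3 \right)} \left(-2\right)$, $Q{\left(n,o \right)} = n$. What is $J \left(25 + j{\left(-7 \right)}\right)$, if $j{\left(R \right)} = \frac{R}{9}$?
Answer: $- \frac{1744}{9} \approx -193.78$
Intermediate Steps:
$j{\left(R \right)} = \frac{R}{9}$ ($j{\left(R \right)} = R \frac{1}{9} = \frac{R}{9}$)
$J = -8$ ($J = 4 \left(-2\right) = -8$)
$J \left(25 + j{\left(-7 \right)}\right) = - 8 \left(25 + \frac{1}{9} \left(-7\right)\right) = - 8 \left(25 - \frac{7}{9}\right) = \left(-8\right) \frac{218}{9} = - \frac{1744}{9}$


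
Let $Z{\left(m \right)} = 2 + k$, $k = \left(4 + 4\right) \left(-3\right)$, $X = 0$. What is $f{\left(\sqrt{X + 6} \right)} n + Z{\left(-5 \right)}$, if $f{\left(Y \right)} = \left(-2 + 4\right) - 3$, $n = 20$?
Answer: $-42$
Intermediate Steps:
$k = -24$ ($k = 8 \left(-3\right) = -24$)
$Z{\left(m \right)} = -22$ ($Z{\left(m \right)} = 2 - 24 = -22$)
$f{\left(Y \right)} = -1$ ($f{\left(Y \right)} = 2 - 3 = -1$)
$f{\left(\sqrt{X + 6} \right)} n + Z{\left(-5 \right)} = \left(-1\right) 20 - 22 = -20 - 22 = -42$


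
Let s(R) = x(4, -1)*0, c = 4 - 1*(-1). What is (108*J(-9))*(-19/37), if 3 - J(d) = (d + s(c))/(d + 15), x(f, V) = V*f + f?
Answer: -9234/37 ≈ -249.57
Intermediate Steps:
c = 5 (c = 4 + 1 = 5)
x(f, V) = f + V*f
s(R) = 0 (s(R) = (4*(1 - 1))*0 = (4*0)*0 = 0*0 = 0)
J(d) = 3 - d/(15 + d) (J(d) = 3 - (d + 0)/(d + 15) = 3 - d/(15 + d))
(108*J(-9))*(-19/37) = (108*((45 + 2*(-9))/(15 - 9)))*(-19/37) = (108*((45 - 18)/6))*(-19*1/37) = (108*((⅙)*27))*(-19/37) = (108*(9/2))*(-19/37) = 486*(-19/37) = -9234/37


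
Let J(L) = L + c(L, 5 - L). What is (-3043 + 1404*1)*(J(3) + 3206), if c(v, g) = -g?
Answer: -5256273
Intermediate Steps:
J(L) = -5 + 2*L (J(L) = L - (5 - L) = L + (-5 + L) = -5 + 2*L)
(-3043 + 1404*1)*(J(3) + 3206) = (-3043 + 1404*1)*((-5 + 2*3) + 3206) = (-3043 + 1404)*((-5 + 6) + 3206) = -1639*(1 + 3206) = -1639*3207 = -5256273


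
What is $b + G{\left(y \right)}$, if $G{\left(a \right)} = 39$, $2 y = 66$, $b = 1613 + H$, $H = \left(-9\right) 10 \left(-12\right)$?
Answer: $2732$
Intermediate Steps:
$H = 1080$ ($H = \left(-90\right) \left(-12\right) = 1080$)
$b = 2693$ ($b = 1613 + 1080 = 2693$)
$y = 33$ ($y = \frac{1}{2} \cdot 66 = 33$)
$b + G{\left(y \right)} = 2693 + 39 = 2732$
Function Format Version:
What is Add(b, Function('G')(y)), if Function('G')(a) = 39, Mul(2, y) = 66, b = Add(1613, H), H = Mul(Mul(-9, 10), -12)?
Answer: 2732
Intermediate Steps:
H = 1080 (H = Mul(-90, -12) = 1080)
b = 2693 (b = Add(1613, 1080) = 2693)
y = 33 (y = Mul(Rational(1, 2), 66) = 33)
Add(b, Function('G')(y)) = Add(2693, 39) = 2732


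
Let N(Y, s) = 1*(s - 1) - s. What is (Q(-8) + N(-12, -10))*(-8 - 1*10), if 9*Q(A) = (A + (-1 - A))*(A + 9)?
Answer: 20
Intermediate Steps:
N(Y, s) = -1 (N(Y, s) = 1*(-1 + s) - s = (-1 + s) - s = -1)
Q(A) = -1 - A/9 (Q(A) = ((A + (-1 - A))*(A + 9))/9 = (-(9 + A))/9 = (-9 - A)/9 = -1 - A/9)
(Q(-8) + N(-12, -10))*(-8 - 1*10) = ((-1 - ⅑*(-8)) - 1)*(-8 - 1*10) = ((-1 + 8/9) - 1)*(-8 - 10) = (-⅑ - 1)*(-18) = -10/9*(-18) = 20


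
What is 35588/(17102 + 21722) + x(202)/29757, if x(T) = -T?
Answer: 262787417/288821442 ≈ 0.90986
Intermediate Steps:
35588/(17102 + 21722) + x(202)/29757 = 35588/(17102 + 21722) - 1*202/29757 = 35588/38824 - 202*1/29757 = 35588*(1/38824) - 202/29757 = 8897/9706 - 202/29757 = 262787417/288821442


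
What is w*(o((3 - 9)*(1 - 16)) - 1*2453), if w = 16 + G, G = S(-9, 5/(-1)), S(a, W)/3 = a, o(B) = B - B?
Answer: 26983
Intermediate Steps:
o(B) = 0
S(a, W) = 3*a
G = -27 (G = 3*(-9) = -27)
w = -11 (w = 16 - 27 = -11)
w*(o((3 - 9)*(1 - 16)) - 1*2453) = -11*(0 - 1*2453) = -11*(0 - 2453) = -11*(-2453) = 26983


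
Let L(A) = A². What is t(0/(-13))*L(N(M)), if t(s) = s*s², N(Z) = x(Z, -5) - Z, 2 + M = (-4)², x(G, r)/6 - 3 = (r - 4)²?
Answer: 0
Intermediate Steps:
x(G, r) = 18 + 6*(-4 + r)² (x(G, r) = 18 + 6*(r - 4)² = 18 + 6*(-4 + r)²)
M = 14 (M = -2 + (-4)² = -2 + 16 = 14)
N(Z) = 504 - Z (N(Z) = (18 + 6*(-4 - 5)²) - Z = (18 + 6*(-9)²) - Z = (18 + 6*81) - Z = (18 + 486) - Z = 504 - Z)
t(s) = s³
t(0/(-13))*L(N(M)) = (0/(-13))³*(504 - 1*14)² = (0*(-1/13))³*(504 - 14)² = 0³*490² = 0*240100 = 0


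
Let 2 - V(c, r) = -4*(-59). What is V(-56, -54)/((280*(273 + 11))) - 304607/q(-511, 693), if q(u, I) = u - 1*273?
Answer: 54067333/139160 ≈ 388.53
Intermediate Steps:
q(u, I) = -273 + u (q(u, I) = u - 273 = -273 + u)
V(c, r) = -234 (V(c, r) = 2 - (-4)*(-59) = 2 - 1*236 = 2 - 236 = -234)
V(-56, -54)/((280*(273 + 11))) - 304607/q(-511, 693) = -234*1/(280*(273 + 11)) - 304607/(-273 - 511) = -234/(280*284) - 304607/(-784) = -234/79520 - 304607*(-1/784) = -234*1/79520 + 304607/784 = -117/39760 + 304607/784 = 54067333/139160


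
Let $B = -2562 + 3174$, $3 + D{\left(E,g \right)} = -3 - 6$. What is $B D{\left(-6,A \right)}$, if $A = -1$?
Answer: $-7344$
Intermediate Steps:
$D{\left(E,g \right)} = -12$ ($D{\left(E,g \right)} = -3 - 9 = -12$)
$B = 612$
$B D{\left(-6,A \right)} = 612 \left(-12\right) = -7344$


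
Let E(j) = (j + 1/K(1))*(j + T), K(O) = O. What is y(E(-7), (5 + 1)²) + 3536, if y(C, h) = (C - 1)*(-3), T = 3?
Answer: 3467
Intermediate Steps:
E(j) = (1 + j)*(3 + j) (E(j) = (j + 1/1)*(j + 3) = (j + 1)*(3 + j) = (1 + j)*(3 + j))
y(C, h) = 3 - 3*C (y(C, h) = (-1 + C)*(-3) = 3 - 3*C)
y(E(-7), (5 + 1)²) + 3536 = (3 - 3*(3 - 7 - 7*(3 - 7))) + 3536 = (3 - 3*(3 - 7 - 7*(-4))) + 3536 = (3 - 3*(3 - 7 + 28)) + 3536 = (3 - 3*24) + 3536 = (3 - 72) + 3536 = -69 + 3536 = 3467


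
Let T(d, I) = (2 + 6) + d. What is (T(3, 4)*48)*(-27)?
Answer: -14256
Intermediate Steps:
T(d, I) = 8 + d
(T(3, 4)*48)*(-27) = ((8 + 3)*48)*(-27) = (11*48)*(-27) = 528*(-27) = -14256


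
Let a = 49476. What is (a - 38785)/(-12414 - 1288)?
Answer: -10691/13702 ≈ -0.78025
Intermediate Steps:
(a - 38785)/(-12414 - 1288) = (49476 - 38785)/(-12414 - 1288) = 10691/(-13702) = 10691*(-1/13702) = -10691/13702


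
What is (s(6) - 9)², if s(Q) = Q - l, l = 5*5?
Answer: 784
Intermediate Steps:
l = 25
s(Q) = -25 + Q (s(Q) = Q - 1*25 = Q - 25 = -25 + Q)
(s(6) - 9)² = ((-25 + 6) - 9)² = (-19 - 9)² = (-28)² = 784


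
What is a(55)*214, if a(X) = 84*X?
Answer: 988680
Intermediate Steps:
a(55)*214 = (84*55)*214 = 4620*214 = 988680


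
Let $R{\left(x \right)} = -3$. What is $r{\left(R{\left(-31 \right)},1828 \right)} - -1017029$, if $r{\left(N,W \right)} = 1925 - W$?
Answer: $1017126$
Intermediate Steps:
$r{\left(R{\left(-31 \right)},1828 \right)} - -1017029 = \left(1925 - 1828\right) - -1017029 = \left(1925 - 1828\right) + 1017029 = 97 + 1017029 = 1017126$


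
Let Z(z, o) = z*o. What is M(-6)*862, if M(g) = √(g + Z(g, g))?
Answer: 862*√30 ≈ 4721.4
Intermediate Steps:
Z(z, o) = o*z
M(g) = √(g + g²) (M(g) = √(g + g*g) = √(g + g²))
M(-6)*862 = √(-6*(1 - 6))*862 = √(-6*(-5))*862 = √30*862 = 862*√30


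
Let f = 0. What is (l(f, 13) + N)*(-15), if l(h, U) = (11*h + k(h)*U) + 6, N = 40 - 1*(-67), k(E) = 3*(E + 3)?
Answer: -3450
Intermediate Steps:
k(E) = 9 + 3*E (k(E) = 3*(3 + E) = 9 + 3*E)
N = 107 (N = 40 + 67 = 107)
l(h, U) = 6 + 11*h + U*(9 + 3*h) (l(h, U) = (11*h + (9 + 3*h)*U) + 6 = (11*h + U*(9 + 3*h)) + 6 = 6 + 11*h + U*(9 + 3*h))
(l(f, 13) + N)*(-15) = ((6 + 11*0 + 3*13*(3 + 0)) + 107)*(-15) = ((6 + 0 + 3*13*3) + 107)*(-15) = ((6 + 0 + 117) + 107)*(-15) = (123 + 107)*(-15) = 230*(-15) = -3450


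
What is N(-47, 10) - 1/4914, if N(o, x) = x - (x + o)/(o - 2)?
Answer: 317999/34398 ≈ 9.2447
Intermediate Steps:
N(o, x) = x - (o + x)/(-2 + o)
N(-47, 10) - 1/4914 = (-1*(-47) - 3*10 - 47*10)/(-2 - 47) - 1/4914 = (47 - 30 - 470)/(-49) - 1*1/4914 = -1/49*(-453) - 1/4914 = 453/49 - 1/4914 = 317999/34398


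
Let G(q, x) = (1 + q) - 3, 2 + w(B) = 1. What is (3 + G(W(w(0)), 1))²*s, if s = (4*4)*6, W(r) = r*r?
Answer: 384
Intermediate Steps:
w(B) = -1 (w(B) = -2 + 1 = -1)
W(r) = r²
G(q, x) = -2 + q
s = 96 (s = 16*6 = 96)
(3 + G(W(w(0)), 1))²*s = (3 + (-2 + (-1)²))²*96 = (3 + (-2 + 1))²*96 = (3 - 1)²*96 = 2²*96 = 4*96 = 384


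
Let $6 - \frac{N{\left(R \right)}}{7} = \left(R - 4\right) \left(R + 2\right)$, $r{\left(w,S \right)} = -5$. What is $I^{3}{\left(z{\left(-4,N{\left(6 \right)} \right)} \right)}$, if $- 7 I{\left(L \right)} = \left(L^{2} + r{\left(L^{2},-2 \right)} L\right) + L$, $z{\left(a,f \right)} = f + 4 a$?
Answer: $- \frac{463684824000}{343} \approx -1.3518 \cdot 10^{9}$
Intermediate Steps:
$N{\left(R \right)} = 42 - 7 \left(-4 + R\right) \left(2 + R\right)$ ($N{\left(R \right)} = 42 - 7 \left(R - 4\right) \left(R + 2\right) = 42 - 7 \left(-4 + R\right) \left(2 + R\right)$)
$I{\left(L \right)} = - \frac{L^{2}}{7} + \frac{4 L}{7}$ ($I{\left(L \right)} = - \frac{\left(L^{2} - 5 L\right) + L}{7} = - \frac{L^{2} - 4 L}{7} = - \frac{L^{2}}{7} + \frac{4 L}{7}$)
$I^{3}{\left(z{\left(-4,N{\left(6 \right)} \right)} \right)} = \left(\frac{\left(\left(98 - 7 \cdot 6^{2} + 14 \cdot 6\right) + 4 \left(-4\right)\right) \left(4 - \left(\left(98 - 7 \cdot 6^{2} + 14 \cdot 6\right) + 4 \left(-4\right)\right)\right)}{7}\right)^{3} = \left(\frac{\left(\left(98 - 252 + 84\right) - 16\right) \left(4 - \left(\left(98 - 252 + 84\right) - 16\right)\right)}{7}\right)^{3} = \left(\frac{\left(-70 - 16\right) \left(4 - \left(-70 - 16\right)\right)}{7}\right)^{3} = \left(\frac{1}{7} \left(-86\right) \left(4 - -86\right)\right)^{3} = \left(\frac{1}{7} \left(-86\right) \left(4 + 86\right)\right)^{3} = \left(\frac{1}{7} \left(-86\right) 90\right)^{3} = \left(- \frac{7740}{7}\right)^{3} = - \frac{463684824000}{343}$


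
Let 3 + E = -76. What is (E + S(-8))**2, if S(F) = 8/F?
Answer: 6400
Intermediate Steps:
E = -79 (E = -3 - 76 = -79)
(E + S(-8))**2 = (-79 + 8/(-8))**2 = (-79 + 8*(-1/8))**2 = (-79 - 1)**2 = (-80)**2 = 6400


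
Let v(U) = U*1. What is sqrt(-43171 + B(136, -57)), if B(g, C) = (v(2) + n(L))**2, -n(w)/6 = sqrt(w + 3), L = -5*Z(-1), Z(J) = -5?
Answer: sqrt(-42159 - 48*sqrt(7)) ≈ 205.64*I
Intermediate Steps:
v(U) = U
L = 25 (L = -5*(-5) = 25)
n(w) = -6*sqrt(3 + w) (n(w) = -6*sqrt(w + 3) = -6*sqrt(3 + w))
B(g, C) = (2 - 12*sqrt(7))**2 (B(g, C) = (2 - 6*sqrt(3 + 25))**2 = (2 - 12*sqrt(7))**2)
sqrt(-43171 + B(136, -57)) = sqrt(-43171 + (1012 - 48*sqrt(7))) = sqrt(-42159 - 48*sqrt(7))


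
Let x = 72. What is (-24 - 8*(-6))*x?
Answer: 1728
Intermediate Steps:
(-24 - 8*(-6))*x = (-24 - 8*(-6))*72 = (-24 + 48)*72 = 24*72 = 1728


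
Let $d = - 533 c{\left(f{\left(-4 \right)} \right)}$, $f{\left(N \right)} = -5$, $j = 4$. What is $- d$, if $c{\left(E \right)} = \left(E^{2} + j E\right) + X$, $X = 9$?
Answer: $7462$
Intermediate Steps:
$c{\left(E \right)} = 9 + E^{2} + 4 E$ ($c{\left(E \right)} = \left(E^{2} + 4 E\right) + 9 = 9 + E^{2} + 4 E$)
$d = -7462$ ($d = - 533 \left(9 + \left(-5\right)^{2} + 4 \left(-5\right)\right) = - 533 \left(9 + 25 - 20\right) = \left(-533\right) 14 = -7462$)
$- d = \left(-1\right) \left(-7462\right) = 7462$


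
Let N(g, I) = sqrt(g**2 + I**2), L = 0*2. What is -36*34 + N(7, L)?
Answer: -1217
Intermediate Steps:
L = 0
N(g, I) = sqrt(I**2 + g**2)
-36*34 + N(7, L) = -36*34 + sqrt(0**2 + 7**2) = -1224 + sqrt(0 + 49) = -1224 + sqrt(49) = -1224 + 7 = -1217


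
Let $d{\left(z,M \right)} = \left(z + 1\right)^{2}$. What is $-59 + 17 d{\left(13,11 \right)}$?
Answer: $3273$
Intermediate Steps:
$d{\left(z,M \right)} = \left(1 + z\right)^{2}$
$-59 + 17 d{\left(13,11 \right)} = -59 + 17 \left(1 + 13\right)^{2} = -59 + 17 \cdot 14^{2} = -59 + 17 \cdot 196 = -59 + 3332 = 3273$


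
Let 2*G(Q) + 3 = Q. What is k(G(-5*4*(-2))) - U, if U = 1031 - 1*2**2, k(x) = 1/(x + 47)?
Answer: -134535/131 ≈ -1027.0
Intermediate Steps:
G(Q) = -3/2 + Q/2
k(x) = 1/(47 + x)
U = 1027 (U = 1031 - 1*4 = 1031 - 4 = 1027)
k(G(-5*4*(-2))) - U = 1/(47 + (-3/2 + (-5*4*(-2))/2)) - 1*1027 = 1/(47 + (-3/2 + (-20*(-2))/2)) - 1027 = 1/(47 + (-3/2 + (1/2)*40)) - 1027 = 1/(47 + (-3/2 + 20)) - 1027 = 1/(47 + 37/2) - 1027 = 1/(131/2) - 1027 = 2/131 - 1027 = -134535/131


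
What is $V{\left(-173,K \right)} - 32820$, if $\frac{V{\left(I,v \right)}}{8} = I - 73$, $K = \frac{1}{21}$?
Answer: $-34788$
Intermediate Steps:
$K = \frac{1}{21} \approx 0.047619$
$V{\left(I,v \right)} = -584 + 8 I$ ($V{\left(I,v \right)} = 8 \left(I - 73\right) = 8 \left(-73 + I\right) = -584 + 8 I$)
$V{\left(-173,K \right)} - 32820 = \left(-584 + 8 \left(-173\right)\right) - 32820 = \left(-584 - 1384\right) - 32820 = -1968 - 32820 = -34788$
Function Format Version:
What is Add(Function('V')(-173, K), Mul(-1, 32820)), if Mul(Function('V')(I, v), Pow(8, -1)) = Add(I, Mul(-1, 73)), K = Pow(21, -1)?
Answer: -34788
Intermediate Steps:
K = Rational(1, 21) ≈ 0.047619
Function('V')(I, v) = Add(-584, Mul(8, I)) (Function('V')(I, v) = Mul(8, Add(I, Mul(-1, 73))) = Mul(8, Add(I, -73)) = Mul(8, Add(-73, I)) = Add(-584, Mul(8, I)))
Add(Function('V')(-173, K), Mul(-1, 32820)) = Add(Add(-584, Mul(8, -173)), Mul(-1, 32820)) = Add(Add(-584, -1384), -32820) = Add(-1968, -32820) = -34788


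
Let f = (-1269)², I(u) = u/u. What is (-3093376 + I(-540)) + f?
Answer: -1483014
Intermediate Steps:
I(u) = 1
f = 1610361
(-3093376 + I(-540)) + f = (-3093376 + 1) + 1610361 = -3093375 + 1610361 = -1483014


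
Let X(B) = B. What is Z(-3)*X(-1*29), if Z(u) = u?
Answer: 87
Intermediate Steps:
Z(-3)*X(-1*29) = -(-3)*29 = -3*(-29) = 87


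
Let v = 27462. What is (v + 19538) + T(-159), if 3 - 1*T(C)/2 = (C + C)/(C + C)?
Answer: 47004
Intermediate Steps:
T(C) = 4 (T(C) = 6 - 2*(C + C)/(C + C) = 6 - 2*2*C/(2*C) = 6 - 2*2*C*1/(2*C) = 6 - 2*1 = 6 - 2 = 4)
(v + 19538) + T(-159) = (27462 + 19538) + 4 = 47000 + 4 = 47004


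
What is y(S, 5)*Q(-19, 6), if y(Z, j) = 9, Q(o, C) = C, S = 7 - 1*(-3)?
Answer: 54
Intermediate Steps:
S = 10 (S = 7 + 3 = 10)
y(S, 5)*Q(-19, 6) = 9*6 = 54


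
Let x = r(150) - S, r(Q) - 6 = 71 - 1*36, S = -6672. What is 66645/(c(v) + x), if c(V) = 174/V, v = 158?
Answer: 5264955/530414 ≈ 9.9261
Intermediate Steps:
r(Q) = 41 (r(Q) = 6 + (71 - 1*36) = 6 + (71 - 36) = 6 + 35 = 41)
x = 6713 (x = 41 - 1*(-6672) = 41 + 6672 = 6713)
66645/(c(v) + x) = 66645/(174/158 + 6713) = 66645/(174*(1/158) + 6713) = 66645/(87/79 + 6713) = 66645/(530414/79) = 66645*(79/530414) = 5264955/530414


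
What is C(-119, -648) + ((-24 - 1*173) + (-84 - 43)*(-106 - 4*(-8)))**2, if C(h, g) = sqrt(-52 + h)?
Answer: 84658401 + 3*I*sqrt(19) ≈ 8.4658e+7 + 13.077*I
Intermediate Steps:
C(-119, -648) + ((-24 - 1*173) + (-84 - 43)*(-106 - 4*(-8)))**2 = sqrt(-52 - 119) + ((-24 - 1*173) + (-84 - 43)*(-106 - 4*(-8)))**2 = sqrt(-171) + ((-24 - 173) - 127*(-106 + 32))**2 = 3*I*sqrt(19) + (-197 - 127*(-74))**2 = 3*I*sqrt(19) + (-197 + 9398)**2 = 3*I*sqrt(19) + 9201**2 = 3*I*sqrt(19) + 84658401 = 84658401 + 3*I*sqrt(19)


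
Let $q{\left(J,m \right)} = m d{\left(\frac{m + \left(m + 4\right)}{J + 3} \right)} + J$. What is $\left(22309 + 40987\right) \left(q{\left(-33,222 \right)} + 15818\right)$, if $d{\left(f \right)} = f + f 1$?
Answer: $\frac{2897247808}{5} \approx 5.7945 \cdot 10^{8}$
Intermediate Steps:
$d{\left(f \right)} = 2 f$ ($d{\left(f \right)} = f + f = 2 f$)
$q{\left(J,m \right)} = J + \frac{2 m \left(4 + 2 m\right)}{3 + J}$ ($q{\left(J,m \right)} = m 2 \frac{m + \left(m + 4\right)}{J + 3} + J = m 2 \frac{m + \left(4 + m\right)}{3 + J} + J = m 2 \frac{4 + 2 m}{3 + J} + J = m \frac{2 \left(4 + 2 m\right)}{3 + J} + J = \frac{2 m \left(4 + 2 m\right)}{3 + J} + J = J + \frac{2 m \left(4 + 2 m\right)}{3 + J}$)
$\left(22309 + 40987\right) \left(q{\left(-33,222 \right)} + 15818\right) = \left(22309 + 40987\right) \left(\frac{- 33 \left(3 - 33\right) + 4 \cdot 222 \left(2 + 222\right)}{3 - 33} + 15818\right) = 63296 \left(\frac{\left(-33\right) \left(-30\right) + 4 \cdot 222 \cdot 224}{-30} + 15818\right) = 63296 \left(- \frac{990 + 198912}{30} + 15818\right) = 63296 \left(\left(- \frac{1}{30}\right) 199902 + 15818\right) = 63296 \left(- \frac{33317}{5} + 15818\right) = 63296 \cdot \frac{45773}{5} = \frac{2897247808}{5}$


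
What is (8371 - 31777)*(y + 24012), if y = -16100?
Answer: -185188272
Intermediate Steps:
(8371 - 31777)*(y + 24012) = (8371 - 31777)*(-16100 + 24012) = -23406*7912 = -185188272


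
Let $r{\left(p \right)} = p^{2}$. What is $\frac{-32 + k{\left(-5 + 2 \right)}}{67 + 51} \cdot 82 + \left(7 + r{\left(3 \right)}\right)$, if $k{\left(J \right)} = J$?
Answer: $- \frac{491}{59} \approx -8.322$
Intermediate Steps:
$\frac{-32 + k{\left(-5 + 2 \right)}}{67 + 51} \cdot 82 + \left(7 + r{\left(3 \right)}\right) = \frac{-32 + \left(-5 + 2\right)}{67 + 51} \cdot 82 + \left(7 + 3^{2}\right) = \frac{-32 - 3}{118} \cdot 82 + \left(7 + 9\right) = \left(-35\right) \frac{1}{118} \cdot 82 + 16 = \left(- \frac{35}{118}\right) 82 + 16 = - \frac{1435}{59} + 16 = - \frac{491}{59}$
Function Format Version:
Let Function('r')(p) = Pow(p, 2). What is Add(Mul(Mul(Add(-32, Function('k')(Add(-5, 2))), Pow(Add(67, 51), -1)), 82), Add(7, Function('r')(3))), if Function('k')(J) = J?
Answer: Rational(-491, 59) ≈ -8.3220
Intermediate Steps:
Add(Mul(Mul(Add(-32, Function('k')(Add(-5, 2))), Pow(Add(67, 51), -1)), 82), Add(7, Function('r')(3))) = Add(Mul(Mul(Add(-32, Add(-5, 2)), Pow(Add(67, 51), -1)), 82), Add(7, Pow(3, 2))) = Add(Mul(Mul(Add(-32, -3), Pow(118, -1)), 82), Add(7, 9)) = Add(Mul(Mul(-35, Rational(1, 118)), 82), 16) = Add(Mul(Rational(-35, 118), 82), 16) = Add(Rational(-1435, 59), 16) = Rational(-491, 59)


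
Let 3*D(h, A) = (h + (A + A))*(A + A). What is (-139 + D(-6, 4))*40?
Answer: -16040/3 ≈ -5346.7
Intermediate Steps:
D(h, A) = 2*A*(h + 2*A)/3 (D(h, A) = ((h + (A + A))*(A + A))/3 = ((h + 2*A)*(2*A))/3 = (2*A*(h + 2*A))/3 = 2*A*(h + 2*A)/3)
(-139 + D(-6, 4))*40 = (-139 + (⅔)*4*(-6 + 2*4))*40 = (-139 + (⅔)*4*(-6 + 8))*40 = (-139 + (⅔)*4*2)*40 = (-139 + 16/3)*40 = -401/3*40 = -16040/3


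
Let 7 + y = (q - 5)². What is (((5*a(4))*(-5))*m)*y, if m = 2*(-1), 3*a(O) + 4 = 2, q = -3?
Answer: -1900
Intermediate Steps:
a(O) = -⅔ (a(O) = -4/3 + (⅓)*2 = -4/3 + ⅔ = -⅔)
y = 57 (y = -7 + (-3 - 5)² = -7 + (-8)² = -7 + 64 = 57)
m = -2
(((5*a(4))*(-5))*m)*y = (((5*(-⅔))*(-5))*(-2))*57 = (-10/3*(-5)*(-2))*57 = ((50/3)*(-2))*57 = -100/3*57 = -1900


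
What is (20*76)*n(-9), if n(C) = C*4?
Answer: -54720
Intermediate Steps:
n(C) = 4*C
(20*76)*n(-9) = (20*76)*(4*(-9)) = 1520*(-36) = -54720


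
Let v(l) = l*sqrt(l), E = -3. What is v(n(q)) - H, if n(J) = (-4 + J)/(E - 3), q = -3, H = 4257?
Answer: -4257 + 7*sqrt(42)/36 ≈ -4255.7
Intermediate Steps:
n(J) = 2/3 - J/6 (n(J) = (-4 + J)/(-3 - 3) = (-4 + J)/(-6) = (-4 + J)*(-1/6) = 2/3 - J/6)
v(l) = l**(3/2)
v(n(q)) - H = (2/3 - 1/6*(-3))**(3/2) - 1*4257 = (2/3 + 1/2)**(3/2) - 4257 = (7/6)**(3/2) - 4257 = 7*sqrt(42)/36 - 4257 = -4257 + 7*sqrt(42)/36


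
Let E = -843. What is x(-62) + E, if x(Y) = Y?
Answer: -905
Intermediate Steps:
x(-62) + E = -62 - 843 = -905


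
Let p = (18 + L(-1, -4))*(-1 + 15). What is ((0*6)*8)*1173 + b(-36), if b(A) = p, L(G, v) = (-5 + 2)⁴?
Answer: 1386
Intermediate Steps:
L(G, v) = 81 (L(G, v) = (-3)⁴ = 81)
p = 1386 (p = (18 + 81)*(-1 + 15) = 99*14 = 1386)
b(A) = 1386
((0*6)*8)*1173 + b(-36) = ((0*6)*8)*1173 + 1386 = (0*8)*1173 + 1386 = 0*1173 + 1386 = 0 + 1386 = 1386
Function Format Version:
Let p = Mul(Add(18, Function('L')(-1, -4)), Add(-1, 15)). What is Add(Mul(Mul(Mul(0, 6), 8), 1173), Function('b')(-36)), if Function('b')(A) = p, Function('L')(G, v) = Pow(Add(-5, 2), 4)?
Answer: 1386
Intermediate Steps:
Function('L')(G, v) = 81 (Function('L')(G, v) = Pow(-3, 4) = 81)
p = 1386 (p = Mul(Add(18, 81), Add(-1, 15)) = Mul(99, 14) = 1386)
Function('b')(A) = 1386
Add(Mul(Mul(Mul(0, 6), 8), 1173), Function('b')(-36)) = Add(Mul(Mul(Mul(0, 6), 8), 1173), 1386) = Add(Mul(Mul(0, 8), 1173), 1386) = Add(Mul(0, 1173), 1386) = Add(0, 1386) = 1386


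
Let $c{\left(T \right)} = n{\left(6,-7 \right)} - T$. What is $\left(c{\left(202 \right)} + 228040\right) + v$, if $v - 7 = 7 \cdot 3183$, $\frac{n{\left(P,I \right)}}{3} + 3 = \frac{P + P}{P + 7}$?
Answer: $\frac{3251557}{13} \approx 2.5012 \cdot 10^{5}$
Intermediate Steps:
$n{\left(P,I \right)} = -9 + \frac{6 P}{7 + P}$ ($n{\left(P,I \right)} = -9 + 3 \frac{P + P}{P + 7} = -9 + 3 \frac{2 P}{7 + P} = -9 + \frac{6 P}{7 + P}$)
$v = 22288$ ($v = 7 + 7 \cdot 3183 = 7 + 22281 = 22288$)
$c{\left(T \right)} = - \frac{81}{13} - T$ ($c{\left(T \right)} = \frac{3 \left(-21 - 6\right)}{7 + 6} - T = \frac{3 \left(-21 - 6\right)}{13} - T = 3 \cdot \frac{1}{13} \left(-27\right) - T = - \frac{81}{13} - T$)
$\left(c{\left(202 \right)} + 228040\right) + v = \left(\left(- \frac{81}{13} - 202\right) + 228040\right) + 22288 = \left(- \frac{2707}{13} + 228040\right) + 22288 = \frac{2961813}{13} + 22288 = \frac{3251557}{13}$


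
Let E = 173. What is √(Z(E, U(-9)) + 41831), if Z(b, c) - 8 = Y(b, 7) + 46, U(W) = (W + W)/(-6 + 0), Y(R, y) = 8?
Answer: √41893 ≈ 204.68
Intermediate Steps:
U(W) = -W/3 (U(W) = (2*W)/(-6) = (2*W)*(-⅙) = -W/3)
Z(b, c) = 62 (Z(b, c) = 8 + (8 + 46) = 8 + 54 = 62)
√(Z(E, U(-9)) + 41831) = √(62 + 41831) = √41893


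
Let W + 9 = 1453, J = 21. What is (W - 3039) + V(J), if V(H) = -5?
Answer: -1600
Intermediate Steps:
W = 1444 (W = -9 + 1453 = 1444)
(W - 3039) + V(J) = (1444 - 3039) - 5 = -1595 - 5 = -1600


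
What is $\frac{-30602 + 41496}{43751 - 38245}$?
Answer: $\frac{5447}{2753} \approx 1.9786$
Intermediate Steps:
$\frac{-30602 + 41496}{43751 - 38245} = \frac{10894}{5506} = 10894 \cdot \frac{1}{5506} = \frac{5447}{2753}$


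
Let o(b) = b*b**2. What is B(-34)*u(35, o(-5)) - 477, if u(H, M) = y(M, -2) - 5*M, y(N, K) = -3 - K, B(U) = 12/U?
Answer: -11853/17 ≈ -697.24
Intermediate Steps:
o(b) = b**3
u(H, M) = -1 - 5*M (u(H, M) = (-3 - 1*(-2)) - 5*M = (-3 + 2) - 5*M = -1 - 5*M)
B(-34)*u(35, o(-5)) - 477 = (12/(-34))*(-1 - 5*(-5)**3) - 477 = (12*(-1/34))*(-1 - 5*(-125)) - 477 = -6*(-1 + 625)/17 - 477 = -6/17*624 - 477 = -3744/17 - 477 = -11853/17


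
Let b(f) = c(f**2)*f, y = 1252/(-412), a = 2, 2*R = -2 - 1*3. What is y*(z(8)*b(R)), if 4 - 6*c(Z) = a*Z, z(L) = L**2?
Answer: -212840/309 ≈ -688.80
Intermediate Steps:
R = -5/2 (R = (-2 - 1*3)/2 = (-2 - 3)/2 = (1/2)*(-5) = -5/2 ≈ -2.5000)
y = -313/103 (y = 1252*(-1/412) = -313/103 ≈ -3.0388)
c(Z) = 2/3 - Z/3
b(f) = f*(2/3 - f**2/3) (b(f) = (2/3 - f**2/3)*f = f*(2/3 - f**2/3))
y*(z(8)*b(R)) = -313*8**2*(1/3)*(-5/2)*(2 - (-5/2)**2)/103 = -20032*(1/3)*(-5/2)*(2 - 1*25/4)/103 = -20032*(1/3)*(-5/2)*(2 - 25/4)/103 = -20032*(1/3)*(-5/2)*(-17/4)/103 = -20032*85/(103*24) = -313/103*680/3 = -212840/309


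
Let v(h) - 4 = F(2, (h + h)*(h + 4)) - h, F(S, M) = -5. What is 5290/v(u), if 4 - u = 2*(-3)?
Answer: -5290/11 ≈ -480.91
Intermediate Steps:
u = 10 (u = 4 - 2*(-3) = 4 - 1*(-6) = 4 + 6 = 10)
v(h) = -1 - h (v(h) = 4 + (-5 - h) = -1 - h)
5290/v(u) = 5290/(-1 - 1*10) = 5290/(-1 - 10) = 5290/(-11) = 5290*(-1/11) = -5290/11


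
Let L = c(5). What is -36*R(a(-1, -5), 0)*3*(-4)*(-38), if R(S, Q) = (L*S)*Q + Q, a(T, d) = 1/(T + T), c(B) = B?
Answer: 0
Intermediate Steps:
L = 5
a(T, d) = 1/(2*T)
R(S, Q) = Q + 5*Q*S (R(S, Q) = (5*S)*Q + Q = 5*Q*S + Q = Q + 5*Q*S)
-36*R(a(-1, -5), 0)*3*(-4)*(-38) = -36*(0*(1 + 5*((1/2)/(-1))))*3*(-4)*(-38) = -36*(0*(1 + 5*((1/2)*(-1))))*3*(-4)*(-38) = -36*(0*(1 + 5*(-1/2)))*3*(-4)*(-38) = -36*(0*(1 - 5/2))*3*(-4)*(-38) = -36*(0*(-3/2))*3*(-4)*(-38) = -36*0*3*(-4)*(-38) = -0*(-4)*(-38) = -36*0*(-38) = 0*(-38) = 0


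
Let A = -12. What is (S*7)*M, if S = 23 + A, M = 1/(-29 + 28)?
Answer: -77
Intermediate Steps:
M = -1 (M = 1/(-1) = -1)
S = 11 (S = 23 - 12 = 11)
(S*7)*M = (11*7)*(-1) = 77*(-1) = -77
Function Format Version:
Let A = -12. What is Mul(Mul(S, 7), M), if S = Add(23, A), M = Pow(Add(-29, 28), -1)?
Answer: -77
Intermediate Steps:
M = -1 (M = Pow(-1, -1) = -1)
S = 11 (S = Add(23, -12) = 11)
Mul(Mul(S, 7), M) = Mul(Mul(11, 7), -1) = Mul(77, -1) = -77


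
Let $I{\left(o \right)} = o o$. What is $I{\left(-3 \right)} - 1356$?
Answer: $-1347$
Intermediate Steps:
$I{\left(o \right)} = o^{2}$
$I{\left(-3 \right)} - 1356 = \left(-3\right)^{2} - 1356 = 9 - 1356 = -1347$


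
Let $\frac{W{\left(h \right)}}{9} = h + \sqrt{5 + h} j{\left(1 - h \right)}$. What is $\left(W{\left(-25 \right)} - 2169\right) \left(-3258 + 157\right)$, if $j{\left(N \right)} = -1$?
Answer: $7423794 + 55818 i \sqrt{5} \approx 7.4238 \cdot 10^{6} + 1.2481 \cdot 10^{5} i$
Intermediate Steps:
$W{\left(h \right)} = - 9 \sqrt{5 + h} + 9 h$ ($W{\left(h \right)} = 9 \left(h + \sqrt{5 + h} \left(-1\right)\right) = 9 \left(h - \sqrt{5 + h}\right) = - 9 \sqrt{5 + h} + 9 h$)
$\left(W{\left(-25 \right)} - 2169\right) \left(-3258 + 157\right) = \left(\left(- 9 \sqrt{5 - 25} + 9 \left(-25\right)\right) - 2169\right) \left(-3258 + 157\right) = \left(\left(- 9 \sqrt{-20} - 225\right) - 2169\right) \left(-3101\right) = \left(\left(- 9 \cdot 2 i \sqrt{5} - 225\right) - 2169\right) \left(-3101\right) = \left(\left(- 18 i \sqrt{5} - 225\right) - 2169\right) \left(-3101\right) = \left(\left(-225 - 18 i \sqrt{5}\right) - 2169\right) \left(-3101\right) = \left(-2394 - 18 i \sqrt{5}\right) \left(-3101\right) = 7423794 + 55818 i \sqrt{5}$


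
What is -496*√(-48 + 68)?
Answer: -992*√5 ≈ -2218.2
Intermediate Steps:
-496*√(-48 + 68) = -992*√5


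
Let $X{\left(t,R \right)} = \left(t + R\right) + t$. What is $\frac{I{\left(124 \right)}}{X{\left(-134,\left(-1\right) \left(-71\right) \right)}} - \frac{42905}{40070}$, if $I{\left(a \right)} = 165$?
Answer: $- \frac{3012767}{1578758} \approx -1.9083$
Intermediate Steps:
$X{\left(t,R \right)} = R + 2 t$ ($X{\left(t,R \right)} = \left(R + t\right) + t = R + 2 t$)
$\frac{I{\left(124 \right)}}{X{\left(-134,\left(-1\right) \left(-71\right) \right)}} - \frac{42905}{40070} = \frac{165}{\left(-1\right) \left(-71\right) + 2 \left(-134\right)} - \frac{42905}{40070} = \frac{165}{71 - 268} - \frac{8581}{8014} = \frac{165}{-197} - \frac{8581}{8014} = 165 \left(- \frac{1}{197}\right) - \frac{8581}{8014} = - \frac{165}{197} - \frac{8581}{8014} = - \frac{3012767}{1578758}$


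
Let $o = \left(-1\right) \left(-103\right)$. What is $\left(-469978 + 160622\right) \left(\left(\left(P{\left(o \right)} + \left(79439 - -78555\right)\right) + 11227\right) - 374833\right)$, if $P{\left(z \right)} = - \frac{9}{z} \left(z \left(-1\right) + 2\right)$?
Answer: $\frac{6551271300212}{103} \approx 6.3605 \cdot 10^{10}$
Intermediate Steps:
$o = 103$
$P{\left(z \right)} = - \frac{9 \left(2 - z\right)}{z}$ ($P{\left(z \right)} = - \frac{9}{z} \left(- z + 2\right) = - \frac{9}{z} \left(2 - z\right) = - \frac{9 \left(2 - z\right)}{z}$)
$\left(-469978 + 160622\right) \left(\left(\left(P{\left(o \right)} + \left(79439 - -78555\right)\right) + 11227\right) - 374833\right) = \left(-469978 + 160622\right) \left(\left(\left(\left(9 - \frac{18}{103}\right) + \left(79439 - -78555\right)\right) + 11227\right) - 374833\right) = - 309356 \left(\left(\left(\left(9 - \frac{18}{103}\right) + \left(79439 + 78555\right)\right) + 11227\right) - 374833\right) = - 309356 \left(\left(\left(\left(9 - \frac{18}{103}\right) + 157994\right) + 11227\right) - 374833\right) = - 309356 \left(\left(\left(\frac{909}{103} + 157994\right) + 11227\right) - 374833\right) = - 309356 \left(\left(\frac{16274291}{103} + 11227\right) - 374833\right) = - 309356 \left(\frac{17430672}{103} - 374833\right) = \left(-309356\right) \left(- \frac{21177127}{103}\right) = \frac{6551271300212}{103}$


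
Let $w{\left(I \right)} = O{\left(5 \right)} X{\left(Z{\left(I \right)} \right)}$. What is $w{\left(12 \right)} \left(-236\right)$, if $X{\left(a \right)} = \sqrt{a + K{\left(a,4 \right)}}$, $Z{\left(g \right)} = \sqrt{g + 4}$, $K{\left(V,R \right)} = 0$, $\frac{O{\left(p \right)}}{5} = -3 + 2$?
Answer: $2360$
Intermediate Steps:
$O{\left(p \right)} = -5$ ($O{\left(p \right)} = 5 \left(-3 + 2\right) = 5 \left(-1\right) = -5$)
$Z{\left(g \right)} = \sqrt{4 + g}$
$X{\left(a \right)} = \sqrt{a}$ ($X{\left(a \right)} = \sqrt{a + 0} = \sqrt{a}$)
$w{\left(I \right)} = - 5 \sqrt[4]{4 + I}$ ($w{\left(I \right)} = - 5 \sqrt{\sqrt{4 + I}} = - 5 \sqrt[4]{4 + I}$)
$w{\left(12 \right)} \left(-236\right) = - 5 \sqrt[4]{4 + 12} \left(-236\right) = - 5 \sqrt[4]{16} \left(-236\right) = \left(-5\right) 2 \left(-236\right) = \left(-10\right) \left(-236\right) = 2360$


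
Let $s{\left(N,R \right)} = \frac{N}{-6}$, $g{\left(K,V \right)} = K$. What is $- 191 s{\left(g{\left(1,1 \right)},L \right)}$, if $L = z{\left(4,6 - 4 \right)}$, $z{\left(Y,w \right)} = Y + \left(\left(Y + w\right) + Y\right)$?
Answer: $\frac{191}{6} \approx 31.833$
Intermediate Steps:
$z{\left(Y,w \right)} = w + 3 Y$ ($z{\left(Y,w \right)} = Y + \left(w + 2 Y\right) = w + 3 Y$)
$L = 14$ ($L = \left(6 - 4\right) + 3 \cdot 4 = 2 + 12 = 14$)
$s{\left(N,R \right)} = - \frac{N}{6}$ ($s{\left(N,R \right)} = N \left(- \frac{1}{6}\right) = - \frac{N}{6}$)
$- 191 s{\left(g{\left(1,1 \right)},L \right)} = - 191 \left(\left(- \frac{1}{6}\right) 1\right) = \left(-191\right) \left(- \frac{1}{6}\right) = \frac{191}{6}$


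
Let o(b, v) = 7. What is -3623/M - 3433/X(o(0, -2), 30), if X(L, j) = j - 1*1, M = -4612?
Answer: -15727929/133748 ≈ -117.59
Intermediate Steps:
X(L, j) = -1 + j (X(L, j) = j - 1 = -1 + j)
-3623/M - 3433/X(o(0, -2), 30) = -3623/(-4612) - 3433/(-1 + 30) = -3623*(-1/4612) - 3433/29 = 3623/4612 - 3433*1/29 = 3623/4612 - 3433/29 = -15727929/133748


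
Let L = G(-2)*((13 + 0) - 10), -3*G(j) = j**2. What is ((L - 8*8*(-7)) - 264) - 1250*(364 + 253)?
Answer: -771070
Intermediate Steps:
G(j) = -j**2/3
L = -4 (L = (-1/3*(-2)**2)*((13 + 0) - 10) = (-1/3*4)*(13 - 10) = -4/3*3 = -4)
((L - 8*8*(-7)) - 264) - 1250*(364 + 253) = ((-4 - 8*8*(-7)) - 264) - 1250*(364 + 253) = ((-4 - 64*(-7)) - 264) - 1250*617 = ((-4 + 448) - 264) - 771250 = (444 - 264) - 771250 = 180 - 771250 = -771070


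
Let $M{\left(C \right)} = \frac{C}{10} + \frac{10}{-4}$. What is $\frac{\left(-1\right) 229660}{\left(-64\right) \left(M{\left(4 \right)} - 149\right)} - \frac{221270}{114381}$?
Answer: $- \frac{35510637335}{1382637528} \approx -25.683$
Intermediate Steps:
$M{\left(C \right)} = - \frac{5}{2} + \frac{C}{10}$ ($M{\left(C \right)} = C \frac{1}{10} + 10 \left(- \frac{1}{4}\right) = \frac{C}{10} - \frac{5}{2} = - \frac{5}{2} + \frac{C}{10}$)
$\frac{\left(-1\right) 229660}{\left(-64\right) \left(M{\left(4 \right)} - 149\right)} - \frac{221270}{114381} = \frac{\left(-1\right) 229660}{\left(-64\right) \left(\left(- \frac{5}{2} + \frac{1}{10} \cdot 4\right) - 149\right)} - \frac{221270}{114381} = - \frac{229660}{\left(-64\right) \left(\left(- \frac{5}{2} + \frac{2}{5}\right) - 149\right)} - \frac{221270}{114381} = - \frac{229660}{\left(-64\right) \left(- \frac{21}{10} - 149\right)} - \frac{221270}{114381} = - \frac{229660}{\left(-64\right) \left(- \frac{1511}{10}\right)} - \frac{221270}{114381} = - \frac{229660}{\frac{48352}{5}} - \frac{221270}{114381} = \left(-229660\right) \frac{5}{48352} - \frac{221270}{114381} = - \frac{287075}{12088} - \frac{221270}{114381} = - \frac{35510637335}{1382637528}$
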